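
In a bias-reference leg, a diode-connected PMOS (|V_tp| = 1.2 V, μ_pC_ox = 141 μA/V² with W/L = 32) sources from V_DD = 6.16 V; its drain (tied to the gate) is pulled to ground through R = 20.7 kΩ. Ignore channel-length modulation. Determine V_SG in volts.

With gate tied to drain, V_SG = V_SD ≥ V_SG − |V_tp|, so the device is in saturation.
k_p = μ_pC_ox · (W/L) = 4.512 mA/V².
KCL at the drain: ½ k_p (V_SG − |V_tp|)² = (V_DD − V_SG)/R.
Let x = V_SG − 1.2. Then 46.7 x² + x − 4.96 = 0, giving x = 0.315 V (positive root), so V_SG = 1.52 V.
I_D = (V_DD − V_SG)/R = (6.16 − 1.52) / 20.7 = 0.224 mA.

V_SG = 1.52 V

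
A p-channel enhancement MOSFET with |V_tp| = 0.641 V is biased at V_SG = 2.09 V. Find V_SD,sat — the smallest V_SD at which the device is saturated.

The boundary between triode and saturation is V_SD = V_SG − |V_tp| = V_ov.
V_ov = 2.09 − 0.641 = 1.45 V.

V_SD,sat = 1.45 V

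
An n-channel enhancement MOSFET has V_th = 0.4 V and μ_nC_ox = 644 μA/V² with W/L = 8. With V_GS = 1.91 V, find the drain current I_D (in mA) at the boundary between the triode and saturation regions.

I_D = 5.87 mA

At the boundary V_DS = V_ov = V_GS − V_th = 1.91 − 0.4 = 1.51 V.
k_n = μ_nC_ox · (W/L) = 5.152 mA/V².
I_D = ½ k_n V_ov² = 0.5 × 5.152 × 1.51² = 5.87 mA.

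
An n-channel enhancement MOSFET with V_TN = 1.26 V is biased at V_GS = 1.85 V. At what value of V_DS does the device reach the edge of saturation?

The boundary between triode and saturation is V_DS = V_GS − V_TN = V_ov.
V_ov = 1.85 − 1.26 = 0.59 V.

V_DS,sat = 0.590 V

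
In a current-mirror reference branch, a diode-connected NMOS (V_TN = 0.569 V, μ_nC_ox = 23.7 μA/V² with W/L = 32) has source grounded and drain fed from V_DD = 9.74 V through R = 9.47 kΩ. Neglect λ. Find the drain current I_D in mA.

With gate tied to drain, V_GS = V_DS ≥ V_GS − V_TN, so the device is in saturation.
k_n = μ_nC_ox · (W/L) = 0.7584 mA/V².
KCL at the drain: ½ k_n (V_GS − V_TN)² = (V_DD − V_GS)/R.
Let x = V_GS − 0.569. Then 3.59 x² + x − 9.171 = 0, giving x = 1.46 V (positive root), so V_GS = 2.03 V.
I_D = (V_DD − V_GS)/R = (9.74 − 2.03) / 9.47 = 0.814 mA.

I_D = 0.814 mA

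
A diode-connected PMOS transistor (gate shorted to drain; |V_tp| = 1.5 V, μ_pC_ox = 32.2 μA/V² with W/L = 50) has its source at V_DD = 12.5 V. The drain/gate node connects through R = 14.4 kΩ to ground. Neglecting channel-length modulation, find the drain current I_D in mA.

With gate tied to drain, V_SG = V_SD ≥ V_SG − |V_tp|, so the device is in saturation.
k_p = μ_pC_ox · (W/L) = 1.61 mA/V².
KCL at the drain: ½ k_p (V_SG − |V_tp|)² = (V_DD − V_SG)/R.
Let x = V_SG − 1.5. Then 11.6 x² + x − 11 = 0, giving x = 0.932 V (positive root), so V_SG = 2.43 V.
I_D = (V_DD − V_SG)/R = (12.5 − 2.43) / 14.4 = 0.699 mA.

I_D = 0.699 mA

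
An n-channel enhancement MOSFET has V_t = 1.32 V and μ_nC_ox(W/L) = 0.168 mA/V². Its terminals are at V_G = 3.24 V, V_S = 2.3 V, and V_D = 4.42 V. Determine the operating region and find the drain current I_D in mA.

V_GS = V_G − V_S = 3.24 − 2.3 = 0.94 V; V_DS = V_D − V_S = 4.42 − 2.3 = 2.12 V.
V_GS = 0.94 V < V_t = 1.32 V, so the transistor is in cutoff.

Cutoff; I_D = 0 mA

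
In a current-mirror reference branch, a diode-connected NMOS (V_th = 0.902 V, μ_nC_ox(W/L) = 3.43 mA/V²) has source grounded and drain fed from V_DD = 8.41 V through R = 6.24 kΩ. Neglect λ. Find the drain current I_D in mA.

I_D = 1.08 mA

With gate tied to drain, V_GS = V_DS ≥ V_GS − V_th, so the device is in saturation.
KCL at the drain: ½ k_n (V_GS − V_th)² = (V_DD − V_GS)/R.
Let x = V_GS − 0.902. Then 10.7 x² + x − 7.508 = 0, giving x = 0.792 V (positive root), so V_GS = 1.69 V.
I_D = (V_DD − V_GS)/R = (8.41 − 1.69) / 6.24 = 1.08 mA.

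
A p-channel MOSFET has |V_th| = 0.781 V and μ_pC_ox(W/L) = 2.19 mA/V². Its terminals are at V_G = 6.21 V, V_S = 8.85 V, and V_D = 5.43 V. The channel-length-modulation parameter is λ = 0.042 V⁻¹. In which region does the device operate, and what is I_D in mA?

V_SG = V_S − V_G = 8.85 − 6.21 = 2.64 V; V_SD = V_S − V_D = 8.85 − 5.43 = 3.42 V.
V_ov = V_SG − |V_th| = 2.64 − 0.781 = 1.86 V.
Since V_SD = 3.42 V ≥ V_ov = 1.86 V, the device is in saturation.
I_D = ½ k_p V_ov² (1 + λ V_SD) = 0.5 × 2.19 × 1.86² × (1 + 0.042 × 3.42) = 4.33 mA.

Saturation; I_D = 4.33 mA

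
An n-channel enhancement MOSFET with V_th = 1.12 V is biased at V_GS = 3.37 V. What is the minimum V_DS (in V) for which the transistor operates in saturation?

The boundary between triode and saturation is V_DS = V_GS − V_th = V_ov.
V_ov = 3.37 − 1.12 = 2.25 V.

V_DS,sat = 2.25 V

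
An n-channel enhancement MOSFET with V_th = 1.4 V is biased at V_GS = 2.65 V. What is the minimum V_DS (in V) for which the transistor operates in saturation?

The boundary between triode and saturation is V_DS = V_GS − V_th = V_ov.
V_ov = 2.65 − 1.4 = 1.25 V.

V_DS,sat = 1.25 V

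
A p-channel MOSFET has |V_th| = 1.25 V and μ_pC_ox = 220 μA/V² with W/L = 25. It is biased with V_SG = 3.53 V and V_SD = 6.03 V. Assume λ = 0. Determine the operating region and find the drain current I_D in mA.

Saturation; I_D = 14.3 mA

k_p = μ_pC_ox · (W/L) = 5.5 mA/V².
V_ov = V_SG − |V_th| = 3.53 − 1.25 = 2.28 V.
Since V_SD = 6.03 V ≥ V_ov = 2.28 V, the device is in saturation.
I_D = ½ k_p V_ov² = 0.5 × 5.5 × 2.28² = 14.3 mA.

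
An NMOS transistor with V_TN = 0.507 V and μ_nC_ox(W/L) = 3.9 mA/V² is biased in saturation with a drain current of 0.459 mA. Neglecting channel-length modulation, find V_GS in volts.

V_GS = 0.992 V

In saturation I_D = ½ k_n (V_GS − V_TN)², so V_GS − V_TN = √(2 I_D / k_n) = √(2 × 0.459 / 3.9) = 0.485 V.
V_GS = 0.507 + 0.485 = 0.992 V.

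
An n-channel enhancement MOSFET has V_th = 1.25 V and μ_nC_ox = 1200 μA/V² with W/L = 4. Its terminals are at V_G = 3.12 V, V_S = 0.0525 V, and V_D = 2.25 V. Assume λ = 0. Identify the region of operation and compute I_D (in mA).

Saturation; I_D = 7.93 mA

V_GS = V_G − V_S = 3.12 − 0.0525 = 3.07 V; V_DS = V_D − V_S = 2.25 − 0.0525 = 2.2 V.
k_n = μ_nC_ox · (W/L) = 4.8 mA/V².
V_ov = V_GS − V_th = 3.07 − 1.25 = 1.82 V.
Since V_DS = 2.2 V ≥ V_ov = 1.82 V, the device is in saturation.
I_D = ½ k_n V_ov² = 0.5 × 4.8 × 1.82² = 7.93 mA.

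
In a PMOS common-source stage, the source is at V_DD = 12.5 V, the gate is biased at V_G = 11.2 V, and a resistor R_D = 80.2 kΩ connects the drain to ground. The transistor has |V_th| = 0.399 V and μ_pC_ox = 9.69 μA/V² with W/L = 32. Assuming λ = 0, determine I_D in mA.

V_SG = V_DD − V_G = 12.5 − 11.2 = 1.3 V, so V_ov = 1.3 − 0.399 = 0.901 V.
k_p = μ_pC_ox · (W/L) = 0.3101 mA/V².
Assume saturation: I_D = ½ k_p V_ov² = 0.5 × 0.3101 × 0.901² = 0.126 mA, giving V_SD = V_DD − I_D R_D = 12.5 − 0.126 × 80.2 = 2.41 V.
V_SD = 2.41 V ≥ V_ov = 0.901 V, confirming saturation.

I_D = 0.126 mA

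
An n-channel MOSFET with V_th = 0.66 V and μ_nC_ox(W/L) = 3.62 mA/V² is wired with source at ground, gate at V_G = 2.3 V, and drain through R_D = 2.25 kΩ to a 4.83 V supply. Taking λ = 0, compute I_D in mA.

I_D = 1.98 mA

V_GS = V_G = 2.3 V, so V_ov = 2.3 − 0.66 = 1.64 V.
Assume saturation: I_D = ½ k_n V_ov² = 0.5 × 3.62 × 1.64² = 4.87 mA, giving V_DS = V_DD − I_D R_D = 4.83 − 4.87 × 2.25 = -6.12 V.
But -6.12 V < V_ov = 1.64 V, so the device is actually in triode.
In triode I_D = k_n[V_ov V_DS − ½ V_DS²] and I_D = (V_DD − V_DS)/R_D. Equating: 4.07 V_DS² − 14.36 V_DS + 4.83 = 0, giving V_DS = 0.377 V (the root below V_ov).
I_D = (4.83 − 0.377) / 2.25 = 1.98 mA.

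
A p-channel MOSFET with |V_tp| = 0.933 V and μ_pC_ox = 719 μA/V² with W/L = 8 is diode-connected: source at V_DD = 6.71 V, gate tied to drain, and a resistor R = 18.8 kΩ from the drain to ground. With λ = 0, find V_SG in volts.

With gate tied to drain, V_SG = V_SD ≥ V_SG − |V_tp|, so the device is in saturation.
k_p = μ_pC_ox · (W/L) = 5.752 mA/V².
KCL at the drain: ½ k_p (V_SG − |V_tp|)² = (V_DD − V_SG)/R.
Let x = V_SG − 0.933. Then 54.1 x² + x − 5.777 = 0, giving x = 0.318 V (positive root), so V_SG = 1.25 V.
I_D = (V_DD − V_SG)/R = (6.71 − 1.25) / 18.8 = 0.29 mA.

V_SG = 1.25 V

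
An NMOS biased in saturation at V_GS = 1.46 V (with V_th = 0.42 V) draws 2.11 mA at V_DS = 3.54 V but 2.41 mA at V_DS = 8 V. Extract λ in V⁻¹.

λ = 0.0359 V⁻¹

With V_GS fixed, I_D ∝ (1 + λ V_DS) in saturation, so I_D2/I_D1 = (1 + λ V_DS2)/(1 + λ V_DS1).
2.41/2.11 = 1.142 = (1 + 8 λ)/(1 + 3.54 λ).
Solving: λ (I_D1 V_DS2 − I_D2 V_DS1) = I_D2 − I_D1, so λ = (2.41 − 2.11) / (2.11 × 8 − 2.41 × 3.54) = 0.3 / 8.35 = 0.0359 V⁻¹.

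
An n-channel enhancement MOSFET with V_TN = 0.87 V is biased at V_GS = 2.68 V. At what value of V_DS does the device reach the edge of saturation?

The boundary between triode and saturation is V_DS = V_GS − V_TN = V_ov.
V_ov = 2.68 − 0.87 = 1.81 V.

V_DS,sat = 1.81 V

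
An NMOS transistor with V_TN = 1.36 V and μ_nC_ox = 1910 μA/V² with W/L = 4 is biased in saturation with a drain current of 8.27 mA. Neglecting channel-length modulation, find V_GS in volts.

k_n = μ_nC_ox · (W/L) = 7.64 mA/V².
In saturation I_D = ½ k_n (V_GS − V_TN)², so V_GS − V_TN = √(2 I_D / k_n) = √(2 × 8.27 / 7.64) = 1.47 V.
V_GS = 1.36 + 1.47 = 2.83 V.

V_GS = 2.83 V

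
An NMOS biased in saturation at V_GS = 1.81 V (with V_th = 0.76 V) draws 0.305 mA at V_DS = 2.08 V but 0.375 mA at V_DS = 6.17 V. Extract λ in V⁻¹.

λ = 0.0635 V⁻¹

With V_GS fixed, I_D ∝ (1 + λ V_DS) in saturation, so I_D2/I_D1 = (1 + λ V_DS2)/(1 + λ V_DS1).
0.375/0.305 = 1.23 = (1 + 6.17 λ)/(1 + 2.08 λ).
Solving: λ (I_D1 V_DS2 − I_D2 V_DS1) = I_D2 − I_D1, so λ = (0.375 − 0.305) / (0.305 × 6.17 − 0.375 × 2.08) = 0.07 / 1.1 = 0.0635 V⁻¹.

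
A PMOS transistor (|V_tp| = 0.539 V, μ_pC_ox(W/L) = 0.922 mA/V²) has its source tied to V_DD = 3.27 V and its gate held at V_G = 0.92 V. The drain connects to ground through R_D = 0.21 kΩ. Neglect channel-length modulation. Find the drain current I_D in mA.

I_D = 1.51 mA

V_SG = V_DD − V_G = 3.27 − 0.92 = 2.35 V, so V_ov = 2.35 − 0.539 = 1.81 V.
Assume saturation: I_D = ½ k_p V_ov² = 0.5 × 0.922 × 1.81² = 1.51 mA, giving V_SD = V_DD − I_D R_D = 3.27 − 1.51 × 0.21 = 2.95 V.
V_SD = 2.95 V ≥ V_ov = 1.81 V, confirming saturation.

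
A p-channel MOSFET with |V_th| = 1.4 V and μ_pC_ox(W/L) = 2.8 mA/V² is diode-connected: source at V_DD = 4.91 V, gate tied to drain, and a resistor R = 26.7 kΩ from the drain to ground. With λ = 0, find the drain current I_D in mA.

With gate tied to drain, V_SG = V_SD ≥ V_SG − |V_th|, so the device is in saturation.
KCL at the drain: ½ k_p (V_SG − |V_th|)² = (V_DD − V_SG)/R.
Let x = V_SG − 1.4. Then 37.4 x² + x − 3.51 = 0, giving x = 0.293 V (positive root), so V_SG = 1.69 V.
I_D = (V_DD − V_SG)/R = (4.91 − 1.69) / 26.7 = 0.12 mA.

I_D = 0.120 mA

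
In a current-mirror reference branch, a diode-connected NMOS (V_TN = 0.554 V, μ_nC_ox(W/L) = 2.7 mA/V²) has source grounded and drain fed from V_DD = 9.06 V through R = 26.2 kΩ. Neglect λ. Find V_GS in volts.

V_GS = 1.03 V

With gate tied to drain, V_GS = V_DS ≥ V_GS − V_TN, so the device is in saturation.
KCL at the drain: ½ k_n (V_GS − V_TN)² = (V_DD − V_GS)/R.
Let x = V_GS − 0.554. Then 35.4 x² + x − 8.506 = 0, giving x = 0.476 V (positive root), so V_GS = 1.03 V.
I_D = (V_DD − V_GS)/R = (9.06 − 1.03) / 26.2 = 0.306 mA.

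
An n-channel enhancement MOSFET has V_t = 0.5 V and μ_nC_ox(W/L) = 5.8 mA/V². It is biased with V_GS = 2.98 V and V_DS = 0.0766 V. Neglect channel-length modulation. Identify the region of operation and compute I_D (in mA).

V_ov = V_GS − V_t = 2.98 − 0.5 = 2.48 V.
Since V_DS = 0.0766 V < V_ov = 2.48 V, the device is in the triode region.
I_D = k_n [V_ov · V_DS − ½ V_DS²] = 5.8 × [2.48 × 0.0766 − 0.5 × 0.0766²] = 1.08 mA.

Triode; I_D = 1.08 mA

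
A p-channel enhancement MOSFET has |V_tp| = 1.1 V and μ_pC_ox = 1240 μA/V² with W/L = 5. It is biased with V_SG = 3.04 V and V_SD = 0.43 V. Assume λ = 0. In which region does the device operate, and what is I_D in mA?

k_p = μ_pC_ox · (W/L) = 6.2 mA/V².
V_ov = V_SG − |V_tp| = 3.04 − 1.1 = 1.94 V.
Since V_SD = 0.43 V < V_ov = 1.94 V, the device is in the triode region.
I_D = k_p [V_ov · V_SD − ½ V_SD²] = 6.2 × [1.94 × 0.43 − 0.5 × 0.43²] = 4.6 mA.

Triode; I_D = 4.60 mA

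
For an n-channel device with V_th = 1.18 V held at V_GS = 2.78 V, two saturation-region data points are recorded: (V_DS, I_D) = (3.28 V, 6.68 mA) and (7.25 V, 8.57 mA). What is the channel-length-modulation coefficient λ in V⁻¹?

λ = 0.0930 V⁻¹

With V_GS fixed, I_D ∝ (1 + λ V_DS) in saturation, so I_D2/I_D1 = (1 + λ V_DS2)/(1 + λ V_DS1).
8.57/6.68 = 1.283 = (1 + 7.25 λ)/(1 + 3.28 λ).
Solving: λ (I_D1 V_DS2 − I_D2 V_DS1) = I_D2 − I_D1, so λ = (8.57 − 6.68) / (6.68 × 7.25 − 8.57 × 3.28) = 1.89 / 20.3 = 0.093 V⁻¹.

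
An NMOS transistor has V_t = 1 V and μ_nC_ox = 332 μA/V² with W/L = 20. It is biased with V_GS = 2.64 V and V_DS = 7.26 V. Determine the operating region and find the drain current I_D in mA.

k_n = μ_nC_ox · (W/L) = 6.64 mA/V².
V_ov = V_GS − V_t = 2.64 − 1 = 1.64 V.
Since V_DS = 7.26 V ≥ V_ov = 1.64 V, the device is in saturation.
I_D = ½ k_n V_ov² = 0.5 × 6.64 × 1.64² = 8.93 mA.

Saturation; I_D = 8.93 mA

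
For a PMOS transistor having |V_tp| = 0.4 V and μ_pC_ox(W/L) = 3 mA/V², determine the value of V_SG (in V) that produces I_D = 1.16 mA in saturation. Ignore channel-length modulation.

V_SG = 1.28 V

In saturation I_D = ½ k_p (V_SG − |V_tp|)², so V_SG − |V_tp| = √(2 I_D / k_p) = √(2 × 1.16 / 3) = 0.879 V.
V_SG = 0.4 + 0.879 = 1.28 V.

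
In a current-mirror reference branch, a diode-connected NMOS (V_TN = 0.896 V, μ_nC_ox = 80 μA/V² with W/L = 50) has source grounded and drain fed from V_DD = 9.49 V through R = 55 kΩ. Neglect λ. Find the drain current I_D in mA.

With gate tied to drain, V_GS = V_DS ≥ V_GS − V_TN, so the device is in saturation.
k_n = μ_nC_ox · (W/L) = 4 mA/V².
KCL at the drain: ½ k_n (V_GS − V_TN)² = (V_DD − V_GS)/R.
Let x = V_GS − 0.896. Then 110 x² + x − 8.594 = 0, giving x = 0.275 V (positive root), so V_GS = 1.17 V.
I_D = (V_DD − V_GS)/R = (9.49 − 1.17) / 55 = 0.151 mA.

I_D = 0.151 mA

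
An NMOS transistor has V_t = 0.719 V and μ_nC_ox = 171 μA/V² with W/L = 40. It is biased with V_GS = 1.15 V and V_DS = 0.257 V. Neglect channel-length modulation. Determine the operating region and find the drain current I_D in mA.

Triode; I_D = 0.532 mA

k_n = μ_nC_ox · (W/L) = 6.84 mA/V².
V_ov = V_GS − V_t = 1.15 − 0.719 = 0.431 V.
Since V_DS = 0.257 V < V_ov = 0.431 V, the device is in the triode region.
I_D = k_n [V_ov · V_DS − ½ V_DS²] = 6.84 × [0.431 × 0.257 − 0.5 × 0.257²] = 0.532 mA.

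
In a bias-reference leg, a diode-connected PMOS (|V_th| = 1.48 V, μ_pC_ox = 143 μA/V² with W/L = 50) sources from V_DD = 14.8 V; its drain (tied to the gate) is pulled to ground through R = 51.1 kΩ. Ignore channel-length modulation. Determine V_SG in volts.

V_SG = 1.75 V

With gate tied to drain, V_SG = V_SD ≥ V_SG − |V_th|, so the device is in saturation.
k_p = μ_pC_ox · (W/L) = 7.15 mA/V².
KCL at the drain: ½ k_p (V_SG − |V_th|)² = (V_DD − V_SG)/R.
Let x = V_SG − 1.48. Then 183 x² + x − 13.32 = 0, giving x = 0.267 V (positive root), so V_SG = 1.75 V.
I_D = (V_DD − V_SG)/R = (14.8 − 1.75) / 51.1 = 0.255 mA.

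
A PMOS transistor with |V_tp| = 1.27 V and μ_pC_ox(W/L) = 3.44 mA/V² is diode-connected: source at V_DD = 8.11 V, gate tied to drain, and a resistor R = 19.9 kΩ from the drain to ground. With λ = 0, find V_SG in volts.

With gate tied to drain, V_SG = V_SD ≥ V_SG − |V_tp|, so the device is in saturation.
KCL at the drain: ½ k_p (V_SG − |V_tp|)² = (V_DD − V_SG)/R.
Let x = V_SG − 1.27. Then 34.2 x² + x − 6.84 = 0, giving x = 0.433 V (positive root), so V_SG = 1.7 V.
I_D = (V_DD − V_SG)/R = (8.11 − 1.7) / 19.9 = 0.322 mA.

V_SG = 1.70 V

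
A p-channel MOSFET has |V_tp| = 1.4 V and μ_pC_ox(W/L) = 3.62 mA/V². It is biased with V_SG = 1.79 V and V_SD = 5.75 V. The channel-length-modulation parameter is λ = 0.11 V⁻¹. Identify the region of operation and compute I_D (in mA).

V_ov = V_SG − |V_tp| = 1.79 − 1.4 = 0.39 V.
Since V_SD = 5.75 V ≥ V_ov = 0.39 V, the device is in saturation.
I_D = ½ k_p V_ov² (1 + λ V_SD) = 0.5 × 3.62 × 0.39² × (1 + 0.11 × 5.75) = 0.449 mA.

Saturation; I_D = 0.449 mA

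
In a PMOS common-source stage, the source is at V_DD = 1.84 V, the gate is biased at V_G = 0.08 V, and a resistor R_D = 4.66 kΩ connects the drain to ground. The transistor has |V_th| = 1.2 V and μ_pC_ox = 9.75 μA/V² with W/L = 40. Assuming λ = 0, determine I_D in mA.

I_D = 0.0612 mA

V_SG = V_DD − V_G = 1.84 − 0.08 = 1.76 V, so V_ov = 1.76 − 1.2 = 0.56 V.
k_p = μ_pC_ox · (W/L) = 0.39 mA/V².
Assume saturation: I_D = ½ k_p V_ov² = 0.5 × 0.39 × 0.56² = 0.0612 mA, giving V_SD = V_DD − I_D R_D = 1.84 − 0.0612 × 4.66 = 1.56 V.
V_SD = 1.56 V ≥ V_ov = 0.56 V, confirming saturation.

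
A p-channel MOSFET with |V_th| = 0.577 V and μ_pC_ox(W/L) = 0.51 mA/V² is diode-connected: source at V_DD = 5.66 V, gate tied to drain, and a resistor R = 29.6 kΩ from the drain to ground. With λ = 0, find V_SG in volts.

With gate tied to drain, V_SG = V_SD ≥ V_SG − |V_th|, so the device is in saturation.
KCL at the drain: ½ k_p (V_SG − |V_th|)² = (V_DD − V_SG)/R.
Let x = V_SG − 0.577. Then 7.55 x² + x − 5.083 = 0, giving x = 0.757 V (positive root), so V_SG = 1.33 V.
I_D = (V_DD − V_SG)/R = (5.66 − 1.33) / 29.6 = 0.146 mA.

V_SG = 1.33 V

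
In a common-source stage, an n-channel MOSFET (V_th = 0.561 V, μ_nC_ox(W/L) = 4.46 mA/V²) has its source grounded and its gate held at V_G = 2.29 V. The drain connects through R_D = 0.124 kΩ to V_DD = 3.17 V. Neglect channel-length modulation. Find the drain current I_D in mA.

I_D = 6.67 mA

V_GS = V_G = 2.29 V, so V_ov = 2.29 − 0.561 = 1.73 V.
Assume saturation: I_D = ½ k_n V_ov² = 0.5 × 4.46 × 1.73² = 6.67 mA, giving V_DS = V_DD − I_D R_D = 3.17 − 6.67 × 0.124 = 2.34 V.
V_DS = 2.34 V ≥ V_ov = 1.73 V, confirming saturation.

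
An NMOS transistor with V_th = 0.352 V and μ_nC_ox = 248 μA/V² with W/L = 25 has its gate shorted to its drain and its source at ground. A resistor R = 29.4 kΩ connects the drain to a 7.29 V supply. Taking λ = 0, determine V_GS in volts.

V_GS = 0.622 V

With gate tied to drain, V_GS = V_DS ≥ V_GS − V_th, so the device is in saturation.
k_n = μ_nC_ox · (W/L) = 6.2 mA/V².
KCL at the drain: ½ k_n (V_GS − V_th)² = (V_DD − V_GS)/R.
Let x = V_GS − 0.352. Then 91.1 x² + x − 6.938 = 0, giving x = 0.27 V (positive root), so V_GS = 0.622 V.
I_D = (V_DD − V_GS)/R = (7.29 − 0.622) / 29.4 = 0.227 mA.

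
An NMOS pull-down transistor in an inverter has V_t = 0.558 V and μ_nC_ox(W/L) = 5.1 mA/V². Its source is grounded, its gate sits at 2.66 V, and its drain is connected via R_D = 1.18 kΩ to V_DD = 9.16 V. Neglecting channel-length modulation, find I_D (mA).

I_D = 7.07 mA

V_GS = V_G = 2.66 V, so V_ov = 2.66 − 0.558 = 2.1 V.
Assume saturation: I_D = ½ k_n V_ov² = 0.5 × 5.1 × 2.1² = 11.3 mA, giving V_DS = V_DD − I_D R_D = 9.16 − 11.3 × 1.18 = -4.13 V.
But -4.13 V < V_ov = 2.1 V, so the device is actually in triode.
In triode I_D = k_n[V_ov V_DS − ½ V_DS²] and I_D = (V_DD − V_DS)/R_D. Equating: 3.01 V_DS² − 13.65 V_DS + 9.16 = 0, giving V_DS = 0.819 V (the root below V_ov).
I_D = (9.16 − 0.819) / 1.18 = 7.07 mA.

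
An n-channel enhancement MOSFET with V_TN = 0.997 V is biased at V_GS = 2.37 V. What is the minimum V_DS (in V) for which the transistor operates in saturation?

V_DS,sat = 1.37 V

The boundary between triode and saturation is V_DS = V_GS − V_TN = V_ov.
V_ov = 2.37 − 0.997 = 1.37 V.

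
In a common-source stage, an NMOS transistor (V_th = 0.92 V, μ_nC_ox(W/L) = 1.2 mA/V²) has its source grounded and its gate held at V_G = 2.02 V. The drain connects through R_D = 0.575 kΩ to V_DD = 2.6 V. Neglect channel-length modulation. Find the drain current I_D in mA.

V_GS = V_G = 2.02 V, so V_ov = 2.02 − 0.92 = 1.1 V.
Assume saturation: I_D = ½ k_n V_ov² = 0.5 × 1.2 × 1.1² = 0.726 mA, giving V_DS = V_DD − I_D R_D = 2.6 − 0.726 × 0.575 = 2.18 V.
V_DS = 2.18 V ≥ V_ov = 1.1 V, confirming saturation.

I_D = 0.726 mA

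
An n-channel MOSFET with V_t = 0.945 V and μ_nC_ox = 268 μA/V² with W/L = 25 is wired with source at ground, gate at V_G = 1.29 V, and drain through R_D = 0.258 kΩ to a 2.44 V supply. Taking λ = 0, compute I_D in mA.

I_D = 0.399 mA

V_GS = V_G = 1.29 V, so V_ov = 1.29 − 0.945 = 0.345 V.
k_n = μ_nC_ox · (W/L) = 6.7 mA/V².
Assume saturation: I_D = ½ k_n V_ov² = 0.5 × 6.7 × 0.345² = 0.399 mA, giving V_DS = V_DD − I_D R_D = 2.44 − 0.399 × 0.258 = 2.34 V.
V_DS = 2.34 V ≥ V_ov = 0.345 V, confirming saturation.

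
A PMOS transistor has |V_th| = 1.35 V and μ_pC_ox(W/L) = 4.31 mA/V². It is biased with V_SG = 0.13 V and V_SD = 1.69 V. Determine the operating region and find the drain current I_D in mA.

Cutoff; I_D = 0 mA

V_SG = 0.13 V < |V_th| = 1.35 V, so the transistor is in cutoff.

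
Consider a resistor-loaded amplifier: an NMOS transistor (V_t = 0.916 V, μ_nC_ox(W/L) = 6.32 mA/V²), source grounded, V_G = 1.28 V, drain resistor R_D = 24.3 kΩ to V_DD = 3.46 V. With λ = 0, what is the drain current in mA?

I_D = 0.140 mA

V_GS = V_G = 1.28 V, so V_ov = 1.28 − 0.916 = 0.364 V.
Assume saturation: I_D = ½ k_n V_ov² = 0.5 × 6.32 × 0.364² = 0.419 mA, giving V_DS = V_DD − I_D R_D = 3.46 − 0.419 × 24.3 = -6.71 V.
But -6.71 V < V_ov = 0.364 V, so the device is actually in triode.
In triode I_D = k_n[V_ov V_DS − ½ V_DS²] and I_D = (V_DD − V_DS)/R_D. Equating: 76.8 V_DS² − 56.9 V_DS + 3.46 = 0, giving V_DS = 0.0668 V (the root below V_ov).
I_D = (3.46 − 0.0668) / 24.3 = 0.14 mA.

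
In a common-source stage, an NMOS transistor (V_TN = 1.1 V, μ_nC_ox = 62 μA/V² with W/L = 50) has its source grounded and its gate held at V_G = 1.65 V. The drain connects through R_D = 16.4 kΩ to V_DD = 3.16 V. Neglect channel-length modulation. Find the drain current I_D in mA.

V_GS = V_G = 1.65 V, so V_ov = 1.65 − 1.1 = 0.55 V.
k_n = μ_nC_ox · (W/L) = 3.1 mA/V².
Assume saturation: I_D = ½ k_n V_ov² = 0.5 × 3.1 × 0.55² = 0.469 mA, giving V_DS = V_DD − I_D R_D = 3.16 − 0.469 × 16.4 = -4.53 V.
But -4.53 V < V_ov = 0.55 V, so the device is actually in triode.
In triode I_D = k_n[V_ov V_DS − ½ V_DS²] and I_D = (V_DD − V_DS)/R_D. Equating: 25.4 V_DS² − 28.96 V_DS + 3.16 = 0, giving V_DS = 0.122 V (the root below V_ov).
I_D = (3.16 − 0.122) / 16.4 = 0.185 mA.

I_D = 0.185 mA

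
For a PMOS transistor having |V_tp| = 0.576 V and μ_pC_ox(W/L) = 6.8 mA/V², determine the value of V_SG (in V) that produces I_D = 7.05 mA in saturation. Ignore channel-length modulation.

In saturation I_D = ½ k_p (V_SG − |V_tp|)², so V_SG − |V_tp| = √(2 I_D / k_p) = √(2 × 7.05 / 6.8) = 1.44 V.
V_SG = 0.576 + 1.44 = 2.02 V.

V_SG = 2.02 V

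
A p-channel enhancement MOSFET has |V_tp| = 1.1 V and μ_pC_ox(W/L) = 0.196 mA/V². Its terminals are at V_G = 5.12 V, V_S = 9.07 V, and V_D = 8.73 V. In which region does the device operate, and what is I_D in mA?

V_SG = V_S − V_G = 9.07 − 5.12 = 3.95 V; V_SD = V_S − V_D = 9.07 − 8.73 = 0.34 V.
V_ov = V_SG − |V_tp| = 3.95 − 1.1 = 2.85 V.
Since V_SD = 0.34 V < V_ov = 2.85 V, the device is in the triode region.
I_D = k_p [V_ov · V_SD − ½ V_SD²] = 0.196 × [2.85 × 0.34 − 0.5 × 0.34²] = 0.179 mA.

Triode; I_D = 0.179 mA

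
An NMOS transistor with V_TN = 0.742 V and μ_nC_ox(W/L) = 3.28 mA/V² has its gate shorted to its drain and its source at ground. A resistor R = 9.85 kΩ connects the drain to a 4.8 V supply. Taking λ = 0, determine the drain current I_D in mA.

I_D = 0.364 mA

With gate tied to drain, V_GS = V_DS ≥ V_GS − V_TN, so the device is in saturation.
KCL at the drain: ½ k_n (V_GS − V_TN)² = (V_DD − V_GS)/R.
Let x = V_GS − 0.742. Then 16.2 x² + x − 4.058 = 0, giving x = 0.471 V (positive root), so V_GS = 1.21 V.
I_D = (V_DD − V_GS)/R = (4.8 − 1.21) / 9.85 = 0.364 mA.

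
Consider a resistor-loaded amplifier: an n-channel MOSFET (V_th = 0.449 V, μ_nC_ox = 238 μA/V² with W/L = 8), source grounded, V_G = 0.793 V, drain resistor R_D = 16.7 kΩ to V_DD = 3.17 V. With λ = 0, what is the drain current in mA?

V_GS = V_G = 0.793 V, so V_ov = 0.793 − 0.449 = 0.344 V.
k_n = μ_nC_ox · (W/L) = 1.904 mA/V².
Assume saturation: I_D = ½ k_n V_ov² = 0.5 × 1.904 × 0.344² = 0.113 mA, giving V_DS = V_DD − I_D R_D = 3.17 − 0.113 × 16.7 = 1.29 V.
V_DS = 1.29 V ≥ V_ov = 0.344 V, confirming saturation.

I_D = 0.113 mA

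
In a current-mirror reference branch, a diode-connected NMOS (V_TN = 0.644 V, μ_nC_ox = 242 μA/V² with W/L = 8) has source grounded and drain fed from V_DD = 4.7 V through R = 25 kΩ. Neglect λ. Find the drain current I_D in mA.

I_D = 0.147 mA

With gate tied to drain, V_GS = V_DS ≥ V_GS − V_TN, so the device is in saturation.
k_n = μ_nC_ox · (W/L) = 1.936 mA/V².
KCL at the drain: ½ k_n (V_GS − V_TN)² = (V_DD − V_GS)/R.
Let x = V_GS − 0.644. Then 24.2 x² + x − 4.056 = 0, giving x = 0.389 V (positive root), so V_GS = 1.03 V.
I_D = (V_DD − V_GS)/R = (4.7 − 1.03) / 25 = 0.147 mA.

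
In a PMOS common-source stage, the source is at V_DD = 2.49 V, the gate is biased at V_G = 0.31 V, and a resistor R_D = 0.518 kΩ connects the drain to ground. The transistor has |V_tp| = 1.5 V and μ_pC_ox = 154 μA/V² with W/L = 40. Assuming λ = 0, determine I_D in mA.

I_D = 1.42 mA

V_SG = V_DD − V_G = 2.49 − 0.31 = 2.18 V, so V_ov = 2.18 − 1.5 = 0.68 V.
k_p = μ_pC_ox · (W/L) = 6.16 mA/V².
Assume saturation: I_D = ½ k_p V_ov² = 0.5 × 6.16 × 0.68² = 1.42 mA, giving V_SD = V_DD − I_D R_D = 2.49 − 1.42 × 0.518 = 1.75 V.
V_SD = 1.75 V ≥ V_ov = 0.68 V, confirming saturation.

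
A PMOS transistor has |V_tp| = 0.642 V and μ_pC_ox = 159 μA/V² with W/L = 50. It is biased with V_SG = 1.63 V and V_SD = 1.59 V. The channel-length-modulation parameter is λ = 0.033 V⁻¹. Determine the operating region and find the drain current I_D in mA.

k_p = μ_pC_ox · (W/L) = 7.95 mA/V².
V_ov = V_SG − |V_tp| = 1.63 − 0.642 = 0.988 V.
Since V_SD = 1.59 V ≥ V_ov = 0.988 V, the device is in saturation.
I_D = ½ k_p V_ov² (1 + λ V_SD) = 0.5 × 7.95 × 0.988² × (1 + 0.033 × 1.59) = 4.08 mA.

Saturation; I_D = 4.08 mA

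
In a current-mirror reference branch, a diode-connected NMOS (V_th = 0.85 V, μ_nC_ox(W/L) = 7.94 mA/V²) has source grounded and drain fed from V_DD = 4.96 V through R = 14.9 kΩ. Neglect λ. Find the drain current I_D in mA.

With gate tied to drain, V_GS = V_DS ≥ V_GS − V_th, so the device is in saturation.
KCL at the drain: ½ k_n (V_GS − V_th)² = (V_DD − V_GS)/R.
Let x = V_GS − 0.85. Then 59.2 x² + x − 4.11 = 0, giving x = 0.255 V (positive root), so V_GS = 1.11 V.
I_D = (V_DD − V_GS)/R = (4.96 − 1.11) / 14.9 = 0.259 mA.

I_D = 0.259 mA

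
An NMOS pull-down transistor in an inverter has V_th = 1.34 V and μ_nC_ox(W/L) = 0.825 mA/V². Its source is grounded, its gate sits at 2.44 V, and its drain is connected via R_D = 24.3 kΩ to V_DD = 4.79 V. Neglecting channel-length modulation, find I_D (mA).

I_D = 0.188 mA

V_GS = V_G = 2.44 V, so V_ov = 2.44 − 1.34 = 1.1 V.
Assume saturation: I_D = ½ k_n V_ov² = 0.5 × 0.825 × 1.1² = 0.499 mA, giving V_DS = V_DD − I_D R_D = 4.79 − 0.499 × 24.3 = -7.34 V.
But -7.34 V < V_ov = 1.1 V, so the device is actually in triode.
In triode I_D = k_n[V_ov V_DS − ½ V_DS²] and I_D = (V_DD − V_DS)/R_D. Equating: 10 V_DS² − 23.05 V_DS + 4.79 = 0, giving V_DS = 0.231 V (the root below V_ov).
I_D = (4.79 − 0.231) / 24.3 = 0.188 mA.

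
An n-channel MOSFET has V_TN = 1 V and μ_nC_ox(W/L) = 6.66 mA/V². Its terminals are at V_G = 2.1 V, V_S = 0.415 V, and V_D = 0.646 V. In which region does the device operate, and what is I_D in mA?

V_GS = V_G − V_S = 2.1 − 0.415 = 1.69 V; V_DS = V_D − V_S = 0.646 − 0.415 = 0.231 V.
V_ov = V_GS − V_TN = 1.69 − 1 = 0.685 V.
Since V_DS = 0.231 V < V_ov = 0.685 V, the device is in the triode region.
I_D = k_n [V_ov · V_DS − ½ V_DS²] = 6.66 × [0.685 × 0.231 − 0.5 × 0.231²] = 0.876 mA.

Triode; I_D = 0.876 mA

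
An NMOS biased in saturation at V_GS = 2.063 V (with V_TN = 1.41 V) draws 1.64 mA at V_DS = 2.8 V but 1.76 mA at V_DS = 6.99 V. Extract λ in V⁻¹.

With V_GS fixed, I_D ∝ (1 + λ V_DS) in saturation, so I_D2/I_D1 = (1 + λ V_DS2)/(1 + λ V_DS1).
1.76/1.64 = 1.073 = (1 + 6.99 λ)/(1 + 2.8 λ).
Solving: λ (I_D1 V_DS2 − I_D2 V_DS1) = I_D2 − I_D1, so λ = (1.76 − 1.64) / (1.64 × 6.99 − 1.76 × 2.8) = 0.12 / 6.54 = 0.0184 V⁻¹.

λ = 0.0184 V⁻¹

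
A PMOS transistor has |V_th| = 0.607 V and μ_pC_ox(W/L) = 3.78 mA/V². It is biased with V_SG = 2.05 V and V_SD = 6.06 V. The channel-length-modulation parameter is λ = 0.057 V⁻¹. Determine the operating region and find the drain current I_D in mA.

V_ov = V_SG − |V_th| = 2.05 − 0.607 = 1.44 V.
Since V_SD = 6.06 V ≥ V_ov = 1.44 V, the device is in saturation.
I_D = ½ k_p V_ov² (1 + λ V_SD) = 0.5 × 3.78 × 1.44² × (1 + 0.057 × 6.06) = 5.29 mA.

Saturation; I_D = 5.29 mA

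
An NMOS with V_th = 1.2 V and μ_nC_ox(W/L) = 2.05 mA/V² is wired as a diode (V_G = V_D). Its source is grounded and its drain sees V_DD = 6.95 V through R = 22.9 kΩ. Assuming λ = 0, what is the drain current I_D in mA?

With gate tied to drain, V_GS = V_DS ≥ V_GS − V_th, so the device is in saturation.
KCL at the drain: ½ k_n (V_GS − V_th)² = (V_DD − V_GS)/R.
Let x = V_GS − 1.2. Then 23.5 x² + x − 5.75 = 0, giving x = 0.474 V (positive root), so V_GS = 1.67 V.
I_D = (V_DD − V_GS)/R = (6.95 − 1.67) / 22.9 = 0.23 mA.

I_D = 0.230 mA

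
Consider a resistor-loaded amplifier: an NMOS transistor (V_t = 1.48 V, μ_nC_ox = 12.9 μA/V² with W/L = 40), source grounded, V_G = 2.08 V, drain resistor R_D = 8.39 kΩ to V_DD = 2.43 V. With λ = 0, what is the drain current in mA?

V_GS = V_G = 2.08 V, so V_ov = 2.08 − 1.48 = 0.6 V.
k_n = μ_nC_ox · (W/L) = 0.516 mA/V².
Assume saturation: I_D = ½ k_n V_ov² = 0.5 × 0.516 × 0.6² = 0.0929 mA, giving V_DS = V_DD − I_D R_D = 2.43 − 0.0929 × 8.39 = 1.65 V.
V_DS = 1.65 V ≥ V_ov = 0.6 V, confirming saturation.

I_D = 0.0929 mA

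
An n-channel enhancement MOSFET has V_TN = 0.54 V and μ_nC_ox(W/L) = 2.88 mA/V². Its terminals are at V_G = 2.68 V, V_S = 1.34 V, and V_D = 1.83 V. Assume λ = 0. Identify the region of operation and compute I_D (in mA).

Triode; I_D = 0.783 mA

V_GS = V_G − V_S = 2.68 − 1.34 = 1.34 V; V_DS = V_D − V_S = 1.83 − 1.34 = 0.49 V.
V_ov = V_GS − V_TN = 1.34 − 0.54 = 0.8 V.
Since V_DS = 0.49 V < V_ov = 0.8 V, the device is in the triode region.
I_D = k_n [V_ov · V_DS − ½ V_DS²] = 2.88 × [0.8 × 0.49 − 0.5 × 0.49²] = 0.783 mA.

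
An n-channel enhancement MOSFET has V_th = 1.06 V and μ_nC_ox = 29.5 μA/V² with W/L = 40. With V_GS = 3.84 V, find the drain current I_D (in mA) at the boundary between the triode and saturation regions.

At the boundary V_DS = V_ov = V_GS − V_th = 3.84 − 1.06 = 2.78 V.
k_n = μ_nC_ox · (W/L) = 1.18 mA/V².
I_D = ½ k_n V_ov² = 0.5 × 1.18 × 2.78² = 4.56 mA.

I_D = 4.56 mA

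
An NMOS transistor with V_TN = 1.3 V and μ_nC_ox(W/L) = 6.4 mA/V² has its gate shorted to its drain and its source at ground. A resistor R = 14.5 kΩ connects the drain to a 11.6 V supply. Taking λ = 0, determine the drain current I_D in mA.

I_D = 0.679 mA

With gate tied to drain, V_GS = V_DS ≥ V_GS − V_TN, so the device is in saturation.
KCL at the drain: ½ k_n (V_GS − V_TN)² = (V_DD − V_GS)/R.
Let x = V_GS − 1.3. Then 46.4 x² + x − 10.3 = 0, giving x = 0.46 V (positive root), so V_GS = 1.76 V.
I_D = (V_DD − V_GS)/R = (11.6 − 1.76) / 14.5 = 0.679 mA.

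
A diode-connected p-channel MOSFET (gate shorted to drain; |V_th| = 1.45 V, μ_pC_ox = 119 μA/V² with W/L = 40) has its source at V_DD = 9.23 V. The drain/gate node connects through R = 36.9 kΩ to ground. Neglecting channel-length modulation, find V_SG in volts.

V_SG = 1.74 V

With gate tied to drain, V_SG = V_SD ≥ V_SG − |V_th|, so the device is in saturation.
k_p = μ_pC_ox · (W/L) = 4.76 mA/V².
KCL at the drain: ½ k_p (V_SG − |V_th|)² = (V_DD − V_SG)/R.
Let x = V_SG − 1.45. Then 87.8 x² + x − 7.78 = 0, giving x = 0.292 V (positive root), so V_SG = 1.74 V.
I_D = (V_DD − V_SG)/R = (9.23 − 1.74) / 36.9 = 0.203 mA.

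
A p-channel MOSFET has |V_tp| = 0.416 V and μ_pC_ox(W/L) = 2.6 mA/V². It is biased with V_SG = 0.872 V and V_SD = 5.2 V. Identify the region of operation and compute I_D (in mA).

Saturation; I_D = 0.270 mA

V_ov = V_SG − |V_tp| = 0.872 − 0.416 = 0.456 V.
Since V_SD = 5.2 V ≥ V_ov = 0.456 V, the device is in saturation.
I_D = ½ k_p V_ov² = 0.5 × 2.6 × 0.456² = 0.27 mA.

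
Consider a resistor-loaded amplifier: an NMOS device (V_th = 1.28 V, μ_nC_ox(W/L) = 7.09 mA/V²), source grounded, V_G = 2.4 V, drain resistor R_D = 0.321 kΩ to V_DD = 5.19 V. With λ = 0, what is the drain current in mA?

V_GS = V_G = 2.4 V, so V_ov = 2.4 − 1.28 = 1.12 V.
Assume saturation: I_D = ½ k_n V_ov² = 0.5 × 7.09 × 1.12² = 4.45 mA, giving V_DS = V_DD − I_D R_D = 5.19 − 4.45 × 0.321 = 3.76 V.
V_DS = 3.76 V ≥ V_ov = 1.12 V, confirming saturation.

I_D = 4.45 mA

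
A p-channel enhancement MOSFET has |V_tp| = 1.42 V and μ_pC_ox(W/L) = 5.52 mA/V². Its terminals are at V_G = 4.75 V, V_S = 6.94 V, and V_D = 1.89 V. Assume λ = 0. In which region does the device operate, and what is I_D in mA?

Saturation; I_D = 1.64 mA

V_SG = V_S − V_G = 6.94 − 4.75 = 2.19 V; V_SD = V_S − V_D = 6.94 − 1.89 = 5.05 V.
V_ov = V_SG − |V_tp| = 2.19 − 1.42 = 0.77 V.
Since V_SD = 5.05 V ≥ V_ov = 0.77 V, the device is in saturation.
I_D = ½ k_p V_ov² = 0.5 × 5.52 × 0.77² = 1.64 mA.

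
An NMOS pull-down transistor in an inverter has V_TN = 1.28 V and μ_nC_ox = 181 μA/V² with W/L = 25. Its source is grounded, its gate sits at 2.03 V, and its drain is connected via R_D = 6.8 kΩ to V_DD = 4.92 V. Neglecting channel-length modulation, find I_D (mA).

V_GS = V_G = 2.03 V, so V_ov = 2.03 − 1.28 = 0.75 V.
k_n = μ_nC_ox · (W/L) = 4.525 mA/V².
Assume saturation: I_D = ½ k_n V_ov² = 0.5 × 4.525 × 0.75² = 1.27 mA, giving V_DS = V_DD − I_D R_D = 4.92 − 1.27 × 6.8 = -3.73 V.
But -3.73 V < V_ov = 0.75 V, so the device is actually in triode.
In triode I_D = k_n[V_ov V_DS − ½ V_DS²] and I_D = (V_DD − V_DS)/R_D. Equating: 15.4 V_DS² − 24.08 V_DS + 4.92 = 0, giving V_DS = 0.242 V (the root below V_ov).
I_D = (4.92 − 0.242) / 6.8 = 0.688 mA.

I_D = 0.688 mA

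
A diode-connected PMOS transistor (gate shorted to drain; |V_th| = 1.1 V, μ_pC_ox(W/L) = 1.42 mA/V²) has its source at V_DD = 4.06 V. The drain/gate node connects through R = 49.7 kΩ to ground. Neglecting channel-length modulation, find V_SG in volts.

V_SG = 1.38 V

With gate tied to drain, V_SG = V_SD ≥ V_SG − |V_th|, so the device is in saturation.
KCL at the drain: ½ k_p (V_SG − |V_th|)² = (V_DD − V_SG)/R.
Let x = V_SG − 1.1. Then 35.3 x² + x − 2.96 = 0, giving x = 0.276 V (positive root), so V_SG = 1.38 V.
I_D = (V_DD − V_SG)/R = (4.06 − 1.38) / 49.7 = 0.054 mA.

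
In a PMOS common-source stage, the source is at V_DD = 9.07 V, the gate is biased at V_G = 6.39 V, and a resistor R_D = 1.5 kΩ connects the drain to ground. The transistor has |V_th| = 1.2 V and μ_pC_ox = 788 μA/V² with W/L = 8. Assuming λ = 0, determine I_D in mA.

I_D = 5.50 mA

V_SG = V_DD − V_G = 9.07 − 6.39 = 2.68 V, so V_ov = 2.68 − 1.2 = 1.48 V.
k_p = μ_pC_ox · (W/L) = 6.304 mA/V².
Assume saturation: I_D = ½ k_p V_ov² = 0.5 × 6.304 × 1.48² = 6.9 mA, giving V_SD = V_DD − I_D R_D = 9.07 − 6.9 × 1.5 = -1.29 V.
But -1.29 V < V_ov = 1.48 V, so the device is actually in triode.
In triode I_D = k_p[V_ov V_SD − ½ V_SD²] and I_D = (V_DD − V_SD)/R_D. Equating: 4.73 V_SD² − 14.99 V_SD + 9.07 = 0, giving V_SD = 0.814 V (the root below V_ov).
I_D = (9.07 − 0.814) / 1.5 = 5.5 mA.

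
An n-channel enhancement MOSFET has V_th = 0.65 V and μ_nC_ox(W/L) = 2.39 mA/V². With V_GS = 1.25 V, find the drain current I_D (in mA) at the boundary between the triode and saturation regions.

At the boundary V_DS = V_ov = V_GS − V_th = 1.25 − 0.65 = 0.6 V.
I_D = ½ k_n V_ov² = 0.5 × 2.39 × 0.6² = 0.43 mA.

I_D = 0.430 mA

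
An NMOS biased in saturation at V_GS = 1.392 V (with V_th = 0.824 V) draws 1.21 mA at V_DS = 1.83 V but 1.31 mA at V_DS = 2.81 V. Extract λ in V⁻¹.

λ = 0.0997 V⁻¹

With V_GS fixed, I_D ∝ (1 + λ V_DS) in saturation, so I_D2/I_D1 = (1 + λ V_DS2)/(1 + λ V_DS1).
1.31/1.21 = 1.083 = (1 + 2.81 λ)/(1 + 1.83 λ).
Solving: λ (I_D1 V_DS2 − I_D2 V_DS1) = I_D2 − I_D1, so λ = (1.31 − 1.21) / (1.21 × 2.81 − 1.31 × 1.83) = 0.1 / 1 = 0.0997 V⁻¹.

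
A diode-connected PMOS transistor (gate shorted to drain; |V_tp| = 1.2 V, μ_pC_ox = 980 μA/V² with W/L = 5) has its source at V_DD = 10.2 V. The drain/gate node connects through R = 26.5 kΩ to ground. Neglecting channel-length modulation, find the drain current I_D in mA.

With gate tied to drain, V_SG = V_SD ≥ V_SG − |V_tp|, so the device is in saturation.
k_p = μ_pC_ox · (W/L) = 4.9 mA/V².
KCL at the drain: ½ k_p (V_SG − |V_tp|)² = (V_DD − V_SG)/R.
Let x = V_SG − 1.2. Then 64.9 x² + x − 9 = 0, giving x = 0.365 V (positive root), so V_SG = 1.56 V.
I_D = (V_DD − V_SG)/R = (10.2 − 1.56) / 26.5 = 0.326 mA.

I_D = 0.326 mA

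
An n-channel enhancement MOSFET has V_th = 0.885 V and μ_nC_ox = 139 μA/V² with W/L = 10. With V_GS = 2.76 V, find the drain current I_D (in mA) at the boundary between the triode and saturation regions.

At the boundary V_DS = V_ov = V_GS − V_th = 2.76 − 0.885 = 1.87 V.
k_n = μ_nC_ox · (W/L) = 1.39 mA/V².
I_D = ½ k_n V_ov² = 0.5 × 1.39 × 1.87² = 2.44 mA.

I_D = 2.44 mA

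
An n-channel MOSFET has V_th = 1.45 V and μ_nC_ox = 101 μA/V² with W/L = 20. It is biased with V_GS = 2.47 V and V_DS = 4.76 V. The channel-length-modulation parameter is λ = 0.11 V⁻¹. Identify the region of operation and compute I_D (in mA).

k_n = μ_nC_ox · (W/L) = 2.02 mA/V².
V_ov = V_GS − V_th = 2.47 − 1.45 = 1.02 V.
Since V_DS = 4.76 V ≥ V_ov = 1.02 V, the device is in saturation.
I_D = ½ k_n V_ov² (1 + λ V_DS) = 0.5 × 2.02 × 1.02² × (1 + 0.11 × 4.76) = 1.6 mA.

Saturation; I_D = 1.60 mA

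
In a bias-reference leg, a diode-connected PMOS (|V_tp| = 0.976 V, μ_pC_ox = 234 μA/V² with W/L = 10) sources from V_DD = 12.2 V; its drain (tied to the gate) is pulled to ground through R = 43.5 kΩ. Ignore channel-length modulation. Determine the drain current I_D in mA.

I_D = 0.247 mA

With gate tied to drain, V_SG = V_SD ≥ V_SG − |V_tp|, so the device is in saturation.
k_p = μ_pC_ox · (W/L) = 2.34 mA/V².
KCL at the drain: ½ k_p (V_SG − |V_tp|)² = (V_DD − V_SG)/R.
Let x = V_SG − 0.976. Then 50.9 x² + x − 11.22 = 0, giving x = 0.46 V (positive root), so V_SG = 1.44 V.
I_D = (V_DD − V_SG)/R = (12.2 − 1.44) / 43.5 = 0.247 mA.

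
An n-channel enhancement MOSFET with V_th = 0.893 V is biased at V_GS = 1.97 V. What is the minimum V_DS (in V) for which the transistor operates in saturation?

The boundary between triode and saturation is V_DS = V_GS − V_th = V_ov.
V_ov = 1.97 − 0.893 = 1.08 V.

V_DS,sat = 1.08 V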